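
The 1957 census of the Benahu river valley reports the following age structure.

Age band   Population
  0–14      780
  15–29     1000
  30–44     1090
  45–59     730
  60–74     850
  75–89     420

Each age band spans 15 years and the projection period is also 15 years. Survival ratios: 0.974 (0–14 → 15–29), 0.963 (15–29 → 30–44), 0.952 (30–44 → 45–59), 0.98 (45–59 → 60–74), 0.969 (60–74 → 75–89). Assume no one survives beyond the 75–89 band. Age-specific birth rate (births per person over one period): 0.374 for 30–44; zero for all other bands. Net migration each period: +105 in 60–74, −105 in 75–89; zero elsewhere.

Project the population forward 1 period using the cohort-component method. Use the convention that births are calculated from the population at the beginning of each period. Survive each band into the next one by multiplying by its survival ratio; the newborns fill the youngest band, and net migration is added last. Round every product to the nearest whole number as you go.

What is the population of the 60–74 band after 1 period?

Period 1.
Births: 1090 * 0.374 = 408
15–29: 780 * 0.974 = 760
30–44: 1000 * 0.963 = 963
45–59: 1090 * 0.952 = 1038
60–74: 730 * 0.98 = 715
75–89: 850 * 0.969 = 824
Net migration: 60–74 + 105 → 820; 75–89 − 105 → 719
Population now: 0–14=408, 15–29=760, 30–44=963, 45–59=1038, 60–74=820, 75–89=719

820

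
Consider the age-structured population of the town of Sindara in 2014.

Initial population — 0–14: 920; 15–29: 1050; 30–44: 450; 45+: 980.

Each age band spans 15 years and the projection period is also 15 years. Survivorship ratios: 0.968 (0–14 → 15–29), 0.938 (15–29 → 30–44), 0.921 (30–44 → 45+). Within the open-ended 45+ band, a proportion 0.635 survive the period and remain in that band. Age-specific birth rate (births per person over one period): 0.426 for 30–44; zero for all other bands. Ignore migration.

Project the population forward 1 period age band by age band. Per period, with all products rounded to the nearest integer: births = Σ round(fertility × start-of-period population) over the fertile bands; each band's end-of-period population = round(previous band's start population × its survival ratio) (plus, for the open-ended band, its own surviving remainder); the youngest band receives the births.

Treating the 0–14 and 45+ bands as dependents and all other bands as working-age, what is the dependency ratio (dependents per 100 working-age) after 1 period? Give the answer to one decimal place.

Numbering the groups 1..4 from youngest to oldest:
Period 1:
Births: 450 × 0.426 = 192
Group 2: 920 × 0.968 = 891
Group 3: 1050 × 0.938 = 985
Group 4: 450 × 0.921 + 980 × 0.635 = 414 + 622 = 1036
Giving 192 / 891 / 985 / 1036.
Dependents (band 0–14 + band 45+) = 192 + 1036 = 1228; working-age = 1876; ratio = 1228/1876 × 100 = 65.5

65.5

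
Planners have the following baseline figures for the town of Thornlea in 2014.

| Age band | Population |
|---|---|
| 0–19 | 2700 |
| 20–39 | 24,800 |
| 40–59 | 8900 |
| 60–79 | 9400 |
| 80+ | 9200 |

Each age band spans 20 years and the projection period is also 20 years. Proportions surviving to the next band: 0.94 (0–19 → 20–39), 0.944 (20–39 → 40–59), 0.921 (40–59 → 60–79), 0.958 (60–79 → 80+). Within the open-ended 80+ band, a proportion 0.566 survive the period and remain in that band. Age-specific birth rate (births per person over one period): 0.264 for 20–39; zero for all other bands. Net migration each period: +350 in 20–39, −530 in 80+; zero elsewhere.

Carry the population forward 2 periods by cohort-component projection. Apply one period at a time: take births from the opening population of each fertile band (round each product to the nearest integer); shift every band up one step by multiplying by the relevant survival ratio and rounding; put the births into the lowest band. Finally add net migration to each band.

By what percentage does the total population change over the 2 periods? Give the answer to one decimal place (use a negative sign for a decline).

-15.2

Call the groups 1 to 5, youngest first.
Period 1.
Births: 24800 × 0.264 = 6547
Group 2: 2700 × 0.94 = 2538
Group 3: 24800 × 0.944 = 23411
Group 4: 8900 × 0.921 = 8197
Group 5: 9400 × 0.958 + 9200 × 0.566 = 9005 + 5207 = 14212
Net migration: Group 2 + 350 → 2888; Group 5 − 530 → 13682
→ [6547, 2888, 23411, 8197, 13682]
Period 2.
Births: 2888 × 0.264 = 762
Group 2: 6547 × 0.94 = 6154
Group 3: 2888 × 0.944 = 2726
Group 4: 23411 × 0.921 = 21562
Group 5: 8197 × 0.958 + 13682 × 0.566 = 7853 + 7744 = 15597
Net migration: Group 2 + 350 → 6504; Group 5 − 530 → 15067
→ [762, 6504, 2726, 21562, 15067]
Total: 55000 → 46621; change = -8379; percentage change = -15.2%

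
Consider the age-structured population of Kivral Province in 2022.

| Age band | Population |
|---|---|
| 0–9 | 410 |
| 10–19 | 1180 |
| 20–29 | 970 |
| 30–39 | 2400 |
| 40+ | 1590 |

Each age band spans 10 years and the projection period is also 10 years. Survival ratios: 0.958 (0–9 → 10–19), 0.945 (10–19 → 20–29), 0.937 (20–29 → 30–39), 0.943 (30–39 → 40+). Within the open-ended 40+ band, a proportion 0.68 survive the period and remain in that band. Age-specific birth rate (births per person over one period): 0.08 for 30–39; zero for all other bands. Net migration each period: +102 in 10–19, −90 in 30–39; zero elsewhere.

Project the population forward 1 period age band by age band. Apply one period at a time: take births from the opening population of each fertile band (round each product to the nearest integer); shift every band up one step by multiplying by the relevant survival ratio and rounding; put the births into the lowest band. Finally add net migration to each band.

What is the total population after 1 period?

Period 1.
Births: 2400 × 0.08 = 192
10–19: 410 × 0.958 = 393
20–29: 1180 × 0.945 = 1115
30–39: 970 × 0.937 = 909
40+: 2400 × 0.943 + 1590 × 0.68 = 2263 + 1081 = 3344
Net migration: 10–19 + 102 → 495; 30–39 − 90 → 819
Population now: 0–9=192, 10–19=495, 20–29=1115, 30–39=819, 40+=3344
Total after period 1: 192 + 495 + 1115 + 819 + 3344 = 5965

5965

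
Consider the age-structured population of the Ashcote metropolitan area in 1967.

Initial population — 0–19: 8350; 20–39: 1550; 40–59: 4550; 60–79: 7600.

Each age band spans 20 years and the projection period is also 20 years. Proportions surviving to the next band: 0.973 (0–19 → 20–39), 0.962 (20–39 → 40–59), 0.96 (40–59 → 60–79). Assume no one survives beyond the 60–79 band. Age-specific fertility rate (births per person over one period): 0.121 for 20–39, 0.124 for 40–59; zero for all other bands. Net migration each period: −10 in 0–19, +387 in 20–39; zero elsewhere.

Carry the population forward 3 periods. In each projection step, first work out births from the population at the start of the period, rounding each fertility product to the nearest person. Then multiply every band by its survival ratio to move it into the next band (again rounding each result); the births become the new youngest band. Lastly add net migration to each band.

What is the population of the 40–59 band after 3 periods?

Call the bands 1 to 4, youngest first.
— Period 1 —
Births: 1550 * 0.121 = 188, 4550 * 0.124 = 564 → 752
Band 2: 8350 * 0.973 = 8125
Band 3: 1550 * 0.962 = 1491
Band 4: 4550 * 0.96 = 4368
Net migration: Band 1 − 10 → 742; Band 2 + 387 → 8512
Giving 742 / 8512 / 1491 / 4368.
— Period 2 —
Births: 8512 * 0.121 = 1030, 1491 * 0.124 = 185 → 1215
Band 2: 742 * 0.973 = 722
Band 3: 8512 * 0.962 = 8189
Band 4: 1491 * 0.96 = 1431
Net migration: Band 1 − 10 → 1205; Band 2 + 387 → 1109
Giving 1205 / 1109 / 8189 / 1431.
— Period 3 —
Births: 1109 * 0.121 = 134, 8189 * 0.124 = 1015 → 1149
Band 2: 1205 * 0.973 = 1172
Band 3: 1109 * 0.962 = 1067
Band 4: 8189 * 0.96 = 7861
Net migration: Band 1 − 10 → 1139; Band 2 + 387 → 1559
Giving 1139 / 1559 / 1067 / 7861.

1067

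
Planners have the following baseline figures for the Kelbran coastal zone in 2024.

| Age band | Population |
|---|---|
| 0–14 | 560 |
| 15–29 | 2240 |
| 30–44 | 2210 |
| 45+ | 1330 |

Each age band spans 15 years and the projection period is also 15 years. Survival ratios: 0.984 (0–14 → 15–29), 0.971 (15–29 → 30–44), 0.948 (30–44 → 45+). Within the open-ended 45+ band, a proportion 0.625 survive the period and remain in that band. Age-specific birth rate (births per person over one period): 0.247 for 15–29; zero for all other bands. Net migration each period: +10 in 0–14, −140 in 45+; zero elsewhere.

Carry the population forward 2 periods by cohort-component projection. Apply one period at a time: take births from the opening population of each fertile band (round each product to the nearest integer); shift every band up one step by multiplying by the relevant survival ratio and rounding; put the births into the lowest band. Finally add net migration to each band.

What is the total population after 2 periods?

4898

[period 1]
Births: 2240 * 0.247 = 553
15–29: 560 * 0.984 = 551
30–44: 2240 * 0.971 = 2175
45+: 2210 * 0.948 + 1330 * 0.625 = 2095 + 831 = 2926
Net migration: 0–14 + 10 → 563; 45+ − 140 → 2786
End of period: [563, 551, 2175, 2786]
[period 2]
Births: 551 * 0.247 = 136
15–29: 563 * 0.984 = 554
30–44: 551 * 0.971 = 535
45+: 2175 * 0.948 + 2786 * 0.625 = 2062 + 1741 = 3803
Net migration: 0–14 + 10 → 146; 45+ − 140 → 3663
End of period: [146, 554, 535, 3663]
Total after period 2: 146 + 554 + 535 + 3663 = 4898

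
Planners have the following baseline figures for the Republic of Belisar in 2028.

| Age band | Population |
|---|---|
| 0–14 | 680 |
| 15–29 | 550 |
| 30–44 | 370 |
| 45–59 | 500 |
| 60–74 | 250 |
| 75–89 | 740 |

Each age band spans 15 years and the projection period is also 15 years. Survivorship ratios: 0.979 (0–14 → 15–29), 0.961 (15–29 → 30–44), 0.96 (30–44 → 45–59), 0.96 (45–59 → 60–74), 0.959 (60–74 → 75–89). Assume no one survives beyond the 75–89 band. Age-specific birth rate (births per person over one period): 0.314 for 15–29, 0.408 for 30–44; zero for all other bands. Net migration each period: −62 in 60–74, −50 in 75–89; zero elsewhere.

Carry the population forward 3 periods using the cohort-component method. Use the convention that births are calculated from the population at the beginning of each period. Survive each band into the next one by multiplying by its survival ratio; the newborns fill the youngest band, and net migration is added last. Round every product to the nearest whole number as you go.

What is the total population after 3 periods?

2340

Numbering the groups 1..6 from youngest to oldest:
— Period 1 —
Births: 550 × 0.314 = 173, 370 × 0.408 = 151 — total 324
Group 2: 680 × 0.979 = 666
Group 3: 550 × 0.961 = 529
Group 4: 370 × 0.96 = 355
Group 5: 500 × 0.96 = 480
Group 6: 250 × 0.959 = 240
Net migration: Group 5 − 62 → 418; Group 6 − 50 → 190
End of period: [324, 666, 529, 355, 418, 190]
— Period 2 —
Births: 666 × 0.314 = 209, 529 × 0.408 = 216 — total 425
Group 2: 324 × 0.979 = 317
Group 3: 666 × 0.961 = 640
Group 4: 529 × 0.96 = 508
Group 5: 355 × 0.96 = 341
Group 6: 418 × 0.959 = 401
Net migration: Group 5 − 62 → 279; Group 6 − 50 → 351
End of period: [425, 317, 640, 508, 279, 351]
— Period 3 —
Births: 317 × 0.314 = 100, 640 × 0.408 = 261 — total 361
Group 2: 425 × 0.979 = 416
Group 3: 317 × 0.961 = 305
Group 4: 640 × 0.96 = 614
Group 5: 508 × 0.96 = 488
Group 6: 279 × 0.959 = 268
Net migration: Group 5 − 62 → 426; Group 6 − 50 → 218
End of period: [361, 416, 305, 614, 426, 218]
Total after period 3: 361 + 416 + 305 + 614 + 426 + 218 = 2340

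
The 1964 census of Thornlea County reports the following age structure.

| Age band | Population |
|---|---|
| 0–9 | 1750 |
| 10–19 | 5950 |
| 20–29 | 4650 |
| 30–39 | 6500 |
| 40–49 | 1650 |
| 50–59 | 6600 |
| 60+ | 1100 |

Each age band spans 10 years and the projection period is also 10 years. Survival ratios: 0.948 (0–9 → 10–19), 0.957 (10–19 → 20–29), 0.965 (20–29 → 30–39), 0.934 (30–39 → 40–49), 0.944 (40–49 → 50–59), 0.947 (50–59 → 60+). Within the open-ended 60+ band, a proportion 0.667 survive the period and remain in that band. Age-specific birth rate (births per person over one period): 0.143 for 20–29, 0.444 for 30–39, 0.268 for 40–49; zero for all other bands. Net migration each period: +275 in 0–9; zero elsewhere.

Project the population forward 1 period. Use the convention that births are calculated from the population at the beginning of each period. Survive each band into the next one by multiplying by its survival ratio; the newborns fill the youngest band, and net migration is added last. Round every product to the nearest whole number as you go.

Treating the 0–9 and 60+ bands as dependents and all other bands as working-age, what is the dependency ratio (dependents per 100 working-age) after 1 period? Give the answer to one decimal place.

Let band 1 be 0–9 through band 7 = 60+.
[period 1]
Births: 4650 × 0.143 = 665  |  6500 × 0.444 = 2886  |  1650 × 0.268 = 442 → 3993
Band 2: 1750 × 0.948 = 1659
Band 3: 5950 × 0.957 = 5694
Band 4: 4650 × 0.965 = 4487
Band 5: 6500 × 0.934 = 6071
Band 6: 1650 × 0.944 = 1558
Band 7: 6600 × 0.947 + 1100 × 0.667 = 6250 + 734 = 6984
Net migration: Band 1 + 275 → 4268
End of period: [4268, 1659, 5694, 4487, 6071, 1558, 6984]
Dependents (band 0–9 + band 60+) = 4268 + 6984 = 11252; working-age = 19469; ratio = 11252/19469 × 100 = 57.8

57.8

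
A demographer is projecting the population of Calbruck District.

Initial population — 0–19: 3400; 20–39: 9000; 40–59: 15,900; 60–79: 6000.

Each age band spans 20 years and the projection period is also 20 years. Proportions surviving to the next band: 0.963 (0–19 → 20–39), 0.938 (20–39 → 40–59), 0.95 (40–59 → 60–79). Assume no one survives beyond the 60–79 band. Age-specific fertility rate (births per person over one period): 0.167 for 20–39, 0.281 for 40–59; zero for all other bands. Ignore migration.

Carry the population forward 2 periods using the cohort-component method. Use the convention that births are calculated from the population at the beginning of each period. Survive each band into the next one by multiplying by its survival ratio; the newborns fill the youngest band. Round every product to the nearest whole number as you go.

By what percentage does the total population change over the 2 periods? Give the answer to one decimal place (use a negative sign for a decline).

Let group 1 be 0–19 through group 4 = 60–79.
[period 1]
Births: 9000 × 0.167 = 1503, 15900 × 0.281 = 4468 → total 5971
Group 2: 3400 × 0.963 = 3274
Group 3: 9000 × 0.938 = 8442
Group 4: 15900 × 0.95 = 15105
Giving 5971 / 3274 / 8442 / 15105.
[period 2]
Births: 3274 × 0.167 = 547, 8442 × 0.281 = 2372 → total 2919
Group 2: 5971 × 0.963 = 5750
Group 3: 3274 × 0.938 = 3071
Group 4: 8442 × 0.95 = 8020
Giving 2919 / 5750 / 3071 / 8020.
Total: 34300 → 19760; change = -14540; percentage change = -42.4%

-42.4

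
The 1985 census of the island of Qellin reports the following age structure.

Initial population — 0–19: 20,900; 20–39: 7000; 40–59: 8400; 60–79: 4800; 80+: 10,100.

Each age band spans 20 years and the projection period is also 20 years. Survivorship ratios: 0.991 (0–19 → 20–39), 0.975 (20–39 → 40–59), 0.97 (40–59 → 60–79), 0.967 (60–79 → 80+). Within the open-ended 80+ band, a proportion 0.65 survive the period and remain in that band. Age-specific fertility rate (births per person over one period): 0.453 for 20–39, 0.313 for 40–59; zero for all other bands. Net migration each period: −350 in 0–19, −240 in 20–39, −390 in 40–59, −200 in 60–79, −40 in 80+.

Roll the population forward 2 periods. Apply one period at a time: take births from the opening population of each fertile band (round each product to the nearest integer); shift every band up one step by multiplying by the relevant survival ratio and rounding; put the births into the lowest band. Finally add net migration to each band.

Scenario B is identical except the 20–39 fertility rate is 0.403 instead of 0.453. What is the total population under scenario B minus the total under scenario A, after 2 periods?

Period 1:
Births: 7000 * 0.453 = 3171, 8400 * 0.313 = 2629 — total 5800
20–39: 20900 * 0.991 = 20712
40–59: 7000 * 0.975 = 6825
60–79: 8400 * 0.97 = 8148
80+: 4800 * 0.967 + 10100 * 0.65 = 4642 + 6565 = 11207
Net migration: 0–19 − 350 → 5450; 20–39 − 240 → 20472; 40–59 − 390 → 6435; 60–79 − 200 → 7948; 80+ − 40 → 11167
End of period: [5450, 20472, 6435, 7948, 11167]
Period 2:
Births: 20472 * 0.453 = 9274, 6435 * 0.313 = 2014 — total 11288
20–39: 5450 * 0.991 = 5401
40–59: 20472 * 0.975 = 19960
60–79: 6435 * 0.97 = 6242
80+: 7948 * 0.967 + 11167 * 0.65 = 7686 + 7259 = 14945
Net migration: 0–19 − 350 → 10938; 20–39 − 240 → 5161; 40–59 − 390 → 19570; 60–79 − 200 → 6042; 80+ − 40 → 14905
End of period: [10938, 5161, 19570, 6042, 14905]
Scenario A total after 2 periods: 56616
Scenario B projection —
Period 1:
Births: 7000 * 0.403 = 2821, 8400 * 0.313 = 2629 — total 5450
20–39: 20900 * 0.991 = 20712
40–59: 7000 * 0.975 = 6825
60–79: 8400 * 0.97 = 8148
80+: 4800 * 0.967 + 10100 * 0.65 = 4642 + 6565 = 11207
Net migration: 0–19 − 350 → 5100; 20–39 − 240 → 20472; 40–59 − 390 → 6435; 60–79 − 200 → 7948; 80+ − 40 → 11167
End of period: [5100, 20472, 6435, 7948, 11167]
Period 2:
Births: 20472 * 0.403 = 8250, 6435 * 0.313 = 2014 — total 10264
20–39: 5100 * 0.991 = 5054
40–59: 20472 * 0.975 = 19960
60–79: 6435 * 0.97 = 6242
80+: 7948 * 0.967 + 11167 * 0.65 = 7686 + 7259 = 14945
Net migration: 0–19 − 350 → 9914; 20–39 − 240 → 4814; 40–59 − 390 → 19570; 60–79 − 200 → 6042; 80+ − 40 → 14905
End of period: [9914, 4814, 19570, 6042, 14905]
Scenario B total after 2 periods: 55245
Difference B − A = 55245 − 56616 = -1371

-1371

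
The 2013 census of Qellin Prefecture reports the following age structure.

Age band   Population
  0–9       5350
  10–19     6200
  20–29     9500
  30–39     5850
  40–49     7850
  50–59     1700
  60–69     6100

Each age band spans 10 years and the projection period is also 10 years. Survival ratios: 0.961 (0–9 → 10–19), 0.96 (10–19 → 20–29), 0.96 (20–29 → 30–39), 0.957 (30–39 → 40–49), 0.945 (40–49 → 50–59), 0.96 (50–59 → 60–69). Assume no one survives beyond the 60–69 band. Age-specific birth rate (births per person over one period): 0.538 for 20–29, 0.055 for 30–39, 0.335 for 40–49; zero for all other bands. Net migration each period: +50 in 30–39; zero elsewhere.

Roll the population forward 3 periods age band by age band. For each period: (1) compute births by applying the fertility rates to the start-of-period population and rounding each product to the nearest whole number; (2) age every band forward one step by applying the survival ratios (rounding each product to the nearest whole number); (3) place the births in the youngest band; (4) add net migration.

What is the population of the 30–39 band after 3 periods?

After projecting period 1:
Births: 9500 × 0.538 = 5111  |  5850 × 0.055 = 322  |  7850 × 0.335 = 2630 — total 8063
10–19: 5350 × 0.961 = 5141
20–29: 6200 × 0.96 = 5952
30–39: 9500 × 0.96 = 9120
40–49: 5850 × 0.957 = 5598
50–59: 7850 × 0.945 = 7418
60–69: 1700 × 0.96 = 1632
Net migration: 30–39 + 50 → 9170
→ [8063, 5141, 5952, 9170, 5598, 7418, 1632]
After projecting period 2:
Births: 5952 × 0.538 = 3202  |  9170 × 0.055 = 504  |  5598 × 0.335 = 1875 — total 5581
10–19: 8063 × 0.961 = 7749
20–29: 5141 × 0.96 = 4935
30–39: 5952 × 0.96 = 5714
40–49: 9170 × 0.957 = 8776
50–59: 5598 × 0.945 = 5290
60–69: 7418 × 0.96 = 7121
Net migration: 30–39 + 50 → 5764
→ [5581, 7749, 4935, 5764, 8776, 5290, 7121]
After projecting period 3:
Births: 4935 × 0.538 = 2655  |  5764 × 0.055 = 317  |  8776 × 0.335 = 2940 — total 5912
10–19: 5581 × 0.961 = 5363
20–29: 7749 × 0.96 = 7439
30–39: 4935 × 0.96 = 4738
40–49: 5764 × 0.957 = 5516
50–59: 8776 × 0.945 = 8293
60–69: 5290 × 0.96 = 5078
Net migration: 30–39 + 50 → 4788
→ [5912, 5363, 7439, 4788, 5516, 8293, 5078]

4788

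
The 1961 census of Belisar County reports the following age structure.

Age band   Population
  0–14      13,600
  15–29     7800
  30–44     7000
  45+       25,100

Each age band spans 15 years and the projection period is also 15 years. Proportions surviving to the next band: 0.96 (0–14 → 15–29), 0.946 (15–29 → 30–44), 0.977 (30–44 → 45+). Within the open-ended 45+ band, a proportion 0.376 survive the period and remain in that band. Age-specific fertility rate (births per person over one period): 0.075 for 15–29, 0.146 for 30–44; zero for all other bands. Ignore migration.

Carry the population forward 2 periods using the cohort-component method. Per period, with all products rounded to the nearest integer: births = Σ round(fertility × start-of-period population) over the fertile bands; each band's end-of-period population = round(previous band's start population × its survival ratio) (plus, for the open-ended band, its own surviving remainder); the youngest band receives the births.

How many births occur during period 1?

Numbering the groups 1..4 from youngest to oldest:
[period 1]
Births: 7800 × 0.075 = 585, 7000 × 0.146 = 1022 → total 1607
Group 2: 13600 × 0.96 = 13056
Group 3: 7800 × 0.946 = 7379
Group 4: 7000 × 0.977 + 25100 × 0.376 = 6839 + 9438 = 16277
→ [1607, 13056, 7379, 16277]

1607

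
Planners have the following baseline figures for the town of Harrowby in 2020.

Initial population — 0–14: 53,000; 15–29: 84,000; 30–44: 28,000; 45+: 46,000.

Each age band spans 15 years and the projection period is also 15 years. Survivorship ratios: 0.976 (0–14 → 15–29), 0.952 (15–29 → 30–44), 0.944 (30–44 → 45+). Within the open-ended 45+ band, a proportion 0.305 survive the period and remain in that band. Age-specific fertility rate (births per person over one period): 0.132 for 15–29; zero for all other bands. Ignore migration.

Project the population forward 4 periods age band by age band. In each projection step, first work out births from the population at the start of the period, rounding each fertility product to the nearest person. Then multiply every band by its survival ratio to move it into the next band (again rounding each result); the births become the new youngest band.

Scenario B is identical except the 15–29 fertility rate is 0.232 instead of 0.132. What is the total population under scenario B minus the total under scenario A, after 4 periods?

Period 1:
Births: 84000 × 0.132 = 11088
15–29: 53000 × 0.976 = 51728
30–44: 84000 × 0.952 = 79968
45+: 28000 × 0.944 + 46000 × 0.305 = 26432 + 14030 = 40462
Giving 11088 / 51728 / 79968 / 40462.
Period 2:
Births: 51728 × 0.132 = 6828
15–29: 11088 × 0.976 = 10822
30–44: 51728 × 0.952 = 49245
45+: 79968 × 0.944 + 40462 × 0.305 = 75490 + 12341 = 87831
Giving 6828 / 10822 / 49245 / 87831.
Period 3:
Births: 10822 × 0.132 = 1429
15–29: 6828 × 0.976 = 6664
30–44: 10822 × 0.952 = 10303
45+: 49245 × 0.944 + 87831 × 0.305 = 46487 + 26788 = 73275
Giving 1429 / 6664 / 10303 / 73275.
Period 4:
Births: 6664 × 0.132 = 880
15–29: 1429 × 0.976 = 1395
30–44: 6664 × 0.952 = 6344
45+: 10303 × 0.944 + 73275 × 0.305 = 9726 + 22349 = 32075
Giving 880 / 1395 / 6344 / 32075.
Scenario A total after 4 periods: 40694
Scenario B projection —
Period 1:
Births: 84000 × 0.232 = 19488
15–29: 53000 × 0.976 = 51728
30–44: 84000 × 0.952 = 79968
45+: 28000 × 0.944 + 46000 × 0.305 = 26432 + 14030 = 40462
Giving 19488 / 51728 / 79968 / 40462.
Period 2:
Births: 51728 × 0.232 = 12001
15–29: 19488 × 0.976 = 19020
30–44: 51728 × 0.952 = 49245
45+: 79968 × 0.944 + 40462 × 0.305 = 75490 + 12341 = 87831
Giving 12001 / 19020 / 49245 / 87831.
Period 3:
Births: 19020 × 0.232 = 4413
15–29: 12001 × 0.976 = 11713
30–44: 19020 × 0.952 = 18107
45+: 49245 × 0.944 + 87831 × 0.305 = 46487 + 26788 = 73275
Giving 4413 / 11713 / 18107 / 73275.
Period 4:
Births: 11713 × 0.232 = 2717
15–29: 4413 × 0.976 = 4307
30–44: 11713 × 0.952 = 11151
45+: 18107 × 0.944 + 73275 × 0.305 = 17093 + 22349 = 39442
Giving 2717 / 4307 / 11151 / 39442.
Scenario B total after 4 periods: 57617
Difference B − A = 57617 − 40694 = 16923

16923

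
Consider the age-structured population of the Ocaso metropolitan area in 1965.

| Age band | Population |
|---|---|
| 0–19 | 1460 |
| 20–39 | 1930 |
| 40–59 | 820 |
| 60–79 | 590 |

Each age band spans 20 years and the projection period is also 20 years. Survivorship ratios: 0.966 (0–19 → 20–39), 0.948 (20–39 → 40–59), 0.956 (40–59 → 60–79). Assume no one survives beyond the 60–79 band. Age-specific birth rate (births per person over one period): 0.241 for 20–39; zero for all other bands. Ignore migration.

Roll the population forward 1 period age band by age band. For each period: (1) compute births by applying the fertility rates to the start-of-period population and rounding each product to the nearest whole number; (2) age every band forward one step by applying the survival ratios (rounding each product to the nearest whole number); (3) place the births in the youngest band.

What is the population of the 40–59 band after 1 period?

1830

(Groups numbered youngest = 1 to oldest = 4.)
[period 1]
Births: 1930 × 0.241 = 465
Group 2: 1460 × 0.966 = 1410
Group 3: 1930 × 0.948 = 1830
Group 4: 820 × 0.956 = 784
Population now: 0–19=465, 20–39=1410, 40–59=1830, 60–79=784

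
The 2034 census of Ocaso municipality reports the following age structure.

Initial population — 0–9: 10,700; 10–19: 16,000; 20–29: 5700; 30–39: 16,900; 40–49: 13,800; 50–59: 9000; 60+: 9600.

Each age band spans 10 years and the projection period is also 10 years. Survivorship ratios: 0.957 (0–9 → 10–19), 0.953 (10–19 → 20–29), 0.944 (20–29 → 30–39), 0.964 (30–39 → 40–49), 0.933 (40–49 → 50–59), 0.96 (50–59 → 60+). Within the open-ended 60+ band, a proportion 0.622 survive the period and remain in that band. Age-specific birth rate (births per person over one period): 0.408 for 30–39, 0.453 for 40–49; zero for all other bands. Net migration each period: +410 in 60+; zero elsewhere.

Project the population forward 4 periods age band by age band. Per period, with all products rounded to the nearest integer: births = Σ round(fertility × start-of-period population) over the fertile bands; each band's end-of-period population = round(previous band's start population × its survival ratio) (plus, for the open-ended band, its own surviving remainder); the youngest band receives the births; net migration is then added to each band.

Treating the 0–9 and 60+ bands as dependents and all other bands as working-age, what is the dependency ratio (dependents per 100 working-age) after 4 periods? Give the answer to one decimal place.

66.3

After projecting period 1:
Births: 16900 × 0.408 = 6895, 13800 × 0.453 = 6251 ⇒ total 13146
10–19: 10700 × 0.957 = 10240
20–29: 16000 × 0.953 = 15248
30–39: 5700 × 0.944 = 5381
40–49: 16900 × 0.964 = 16292
50–59: 13800 × 0.933 = 12875
60+: 9000 × 0.96 + 9600 × 0.622 = 8640 + 5971 = 14611
Net migration: 60+ + 410 → 15021
→ [13146, 10240, 15248, 5381, 16292, 12875, 15021]
After projecting period 2:
Births: 5381 × 0.408 = 2195, 16292 × 0.453 = 7380 ⇒ total 9575
10–19: 13146 × 0.957 = 12581
20–29: 10240 × 0.953 = 9759
30–39: 15248 × 0.944 = 14394
40–49: 5381 × 0.964 = 5187
50–59: 16292 × 0.933 = 15200
60+: 12875 × 0.96 + 15021 × 0.622 = 12360 + 9343 = 21703
Net migration: 60+ + 410 → 22113
→ [9575, 12581, 9759, 14394, 5187, 15200, 22113]
After projecting period 3:
Births: 14394 × 0.408 = 5873, 5187 × 0.453 = 2350 ⇒ total 8223
10–19: 9575 × 0.957 = 9163
20–29: 12581 × 0.953 = 11990
30–39: 9759 × 0.944 = 9212
40–49: 14394 × 0.964 = 13876
50–59: 5187 × 0.933 = 4839
60+: 15200 × 0.96 + 22113 × 0.622 = 14592 + 13754 = 28346
Net migration: 60+ + 410 → 28756
→ [8223, 9163, 11990, 9212, 13876, 4839, 28756]
After projecting period 4:
Births: 9212 × 0.408 = 3758, 13876 × 0.453 = 6286 ⇒ total 10044
10–19: 8223 × 0.957 = 7869
20–29: 9163 × 0.953 = 8732
30–39: 11990 × 0.944 = 11319
40–49: 9212 × 0.964 = 8880
50–59: 13876 × 0.933 = 12946
60+: 4839 × 0.96 + 28756 × 0.622 = 4645 + 17886 = 22531
Net migration: 60+ + 410 → 22941
→ [10044, 7869, 8732, 11319, 8880, 12946, 22941]
Dependents (band 0–9 + band 60+) = 10044 + 22941 = 32985; working-age = 49746; ratio = 32985/49746 × 100 = 66.3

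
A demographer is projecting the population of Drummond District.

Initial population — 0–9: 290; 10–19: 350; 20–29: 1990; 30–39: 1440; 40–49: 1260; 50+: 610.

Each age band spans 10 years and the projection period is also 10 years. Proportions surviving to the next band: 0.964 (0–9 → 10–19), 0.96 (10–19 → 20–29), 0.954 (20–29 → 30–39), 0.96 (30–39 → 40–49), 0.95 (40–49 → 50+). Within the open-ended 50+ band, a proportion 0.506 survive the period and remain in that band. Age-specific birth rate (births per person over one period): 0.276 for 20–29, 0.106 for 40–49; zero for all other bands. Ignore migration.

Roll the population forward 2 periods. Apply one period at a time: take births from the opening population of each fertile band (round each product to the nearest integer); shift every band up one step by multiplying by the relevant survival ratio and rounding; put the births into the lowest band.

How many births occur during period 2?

239

— Period 1 —
Births: 1990 × 0.276 = 549 ; 1260 × 0.106 = 134 → total 683
10–19: 290 × 0.964 = 280
20–29: 350 × 0.96 = 336
30–39: 1990 × 0.954 = 1898
40–49: 1440 × 0.96 = 1382
50+: 1260 × 0.95 + 610 × 0.506 = 1197 + 309 = 1506
Population now: 0–9=683, 10–19=280, 20–29=336, 30–39=1898, 40–49=1382, 50+=1506
— Period 2 —
Births: 336 × 0.276 = 93 ; 1382 × 0.106 = 146 → total 239
10–19: 683 × 0.964 = 658
20–29: 280 × 0.96 = 269
30–39: 336 × 0.954 = 321
40–49: 1898 × 0.96 = 1822
50+: 1382 × 0.95 + 1506 × 0.506 = 1313 + 762 = 2075
Population now: 0–9=239, 10–19=658, 20–29=269, 30–39=321, 40–49=1822, 50+=2075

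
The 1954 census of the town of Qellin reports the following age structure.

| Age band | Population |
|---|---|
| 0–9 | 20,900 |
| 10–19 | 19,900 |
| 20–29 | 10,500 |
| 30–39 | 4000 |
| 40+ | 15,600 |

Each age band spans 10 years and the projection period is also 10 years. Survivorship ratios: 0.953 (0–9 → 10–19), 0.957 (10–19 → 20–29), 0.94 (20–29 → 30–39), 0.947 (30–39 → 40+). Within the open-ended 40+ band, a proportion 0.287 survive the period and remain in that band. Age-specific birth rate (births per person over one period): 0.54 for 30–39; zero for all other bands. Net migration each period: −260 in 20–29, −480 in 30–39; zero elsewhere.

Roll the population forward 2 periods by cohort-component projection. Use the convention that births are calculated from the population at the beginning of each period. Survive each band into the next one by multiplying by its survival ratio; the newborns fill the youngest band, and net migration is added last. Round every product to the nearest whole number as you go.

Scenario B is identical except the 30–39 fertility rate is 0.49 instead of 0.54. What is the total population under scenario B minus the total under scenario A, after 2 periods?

-660

Call the groups 1 to 5, youngest first.
— Period 1 —
Births: 4000 * 0.54 = 2160
Group 2: 20900 * 0.953 = 19918
Group 3: 19900 * 0.957 = 19044
Group 4: 10500 * 0.94 = 9870
Group 5: 4000 * 0.947 + 15600 * 0.287 = 3788 + 4477 = 8265
Net migration: Group 3 − 260 → 18784; Group 4 − 480 → 9390
→ [2160, 19918, 18784, 9390, 8265]
— Period 2 —
Births: 9390 * 0.54 = 5071
Group 2: 2160 * 0.953 = 2058
Group 3: 19918 * 0.957 = 19062
Group 4: 18784 * 0.94 = 17657
Group 5: 9390 * 0.947 + 8265 * 0.287 = 8892 + 2372 = 11264
Net migration: Group 3 − 260 → 18802; Group 4 − 480 → 17177
→ [5071, 2058, 18802, 17177, 11264]
Scenario A total after 2 periods: 54372
Scenario B projection —
— Period 1 —
Births: 4000 * 0.49 = 1960
Group 2: 20900 * 0.953 = 19918
Group 3: 19900 * 0.957 = 19044
Group 4: 10500 * 0.94 = 9870
Group 5: 4000 * 0.947 + 15600 * 0.287 = 3788 + 4477 = 8265
Net migration: Group 3 − 260 → 18784; Group 4 − 480 → 9390
→ [1960, 19918, 18784, 9390, 8265]
— Period 2 —
Births: 9390 * 0.49 = 4601
Group 2: 1960 * 0.953 = 1868
Group 3: 19918 * 0.957 = 19062
Group 4: 18784 * 0.94 = 17657
Group 5: 9390 * 0.947 + 8265 * 0.287 = 8892 + 2372 = 11264
Net migration: Group 3 − 260 → 18802; Group 4 − 480 → 17177
→ [4601, 1868, 18802, 17177, 11264]
Scenario B total after 2 periods: 53712
Difference B − A = 53712 − 54372 = -660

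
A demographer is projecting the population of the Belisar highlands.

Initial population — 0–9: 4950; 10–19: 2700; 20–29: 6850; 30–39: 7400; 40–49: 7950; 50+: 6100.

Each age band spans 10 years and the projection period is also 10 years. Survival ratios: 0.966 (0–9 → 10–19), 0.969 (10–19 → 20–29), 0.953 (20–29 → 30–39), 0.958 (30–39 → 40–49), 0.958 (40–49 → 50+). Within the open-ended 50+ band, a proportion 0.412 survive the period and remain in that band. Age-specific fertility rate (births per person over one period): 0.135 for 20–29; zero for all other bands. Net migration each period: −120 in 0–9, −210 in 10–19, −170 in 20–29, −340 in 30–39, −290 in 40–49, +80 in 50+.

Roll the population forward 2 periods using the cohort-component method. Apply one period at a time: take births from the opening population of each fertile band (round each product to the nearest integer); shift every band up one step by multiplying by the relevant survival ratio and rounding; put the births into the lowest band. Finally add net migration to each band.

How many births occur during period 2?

330

(Bands numbered youngest = 1 to oldest = 6.)
[period 1]
Births: 6850 × 0.135 = 925
Band 2: 4950 × 0.966 = 4782
Band 3: 2700 × 0.969 = 2616
Band 4: 6850 × 0.953 = 6528
Band 5: 7400 × 0.958 = 7089
Band 6: 7950 × 0.958 + 6100 × 0.412 = 7616 + 2513 = 10129
Net migration: Band 1 − 120 → 805; Band 2 − 210 → 4572; Band 3 − 170 → 2446; Band 4 − 340 → 6188; Band 5 − 290 → 6799; Band 6 + 80 → 10209
Giving 805 / 4572 / 2446 / 6188 / 6799 / 10209.
[period 2]
Births: 2446 × 0.135 = 330
Band 2: 805 × 0.966 = 778
Band 3: 4572 × 0.969 = 4430
Band 4: 2446 × 0.953 = 2331
Band 5: 6188 × 0.958 = 5928
Band 6: 6799 × 0.958 + 10209 × 0.412 = 6513 + 4206 = 10719
Net migration: Band 1 − 120 → 210; Band 2 − 210 → 568; Band 3 − 170 → 4260; Band 4 − 340 → 1991; Band 5 − 290 → 5638; Band 6 + 80 → 10799
Giving 210 / 568 / 4260 / 1991 / 5638 / 10799.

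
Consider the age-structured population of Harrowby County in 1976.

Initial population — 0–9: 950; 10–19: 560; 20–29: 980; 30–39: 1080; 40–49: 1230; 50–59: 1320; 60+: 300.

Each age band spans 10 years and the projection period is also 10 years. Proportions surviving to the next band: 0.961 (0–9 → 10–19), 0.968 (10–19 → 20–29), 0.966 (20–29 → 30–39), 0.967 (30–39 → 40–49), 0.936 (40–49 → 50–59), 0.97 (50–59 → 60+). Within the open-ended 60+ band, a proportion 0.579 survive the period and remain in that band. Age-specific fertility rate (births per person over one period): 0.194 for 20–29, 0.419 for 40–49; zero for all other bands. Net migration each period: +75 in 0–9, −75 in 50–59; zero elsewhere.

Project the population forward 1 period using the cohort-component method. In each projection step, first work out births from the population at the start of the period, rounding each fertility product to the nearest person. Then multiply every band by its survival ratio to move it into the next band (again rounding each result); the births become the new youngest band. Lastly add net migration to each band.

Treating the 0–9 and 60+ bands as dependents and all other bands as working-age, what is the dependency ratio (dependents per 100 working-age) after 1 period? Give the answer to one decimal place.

After projecting period 1:
Births: 980 * 0.194 = 190  |  1230 * 0.419 = 515 — total 705
10–19: 950 * 0.961 = 913
20–29: 560 * 0.968 = 542
30–39: 980 * 0.966 = 947
40–49: 1080 * 0.967 = 1044
50–59: 1230 * 0.936 = 1151
60+: 1320 * 0.97 + 300 * 0.579 = 1280 + 174 = 1454
Net migration: 0–9 + 75 → 780; 50–59 − 75 → 1076
Population now: 0–9=780, 10–19=913, 20–29=542, 30–39=947, 40–49=1044, 50–59=1076, 60+=1454
Dependents (band 0–9 + band 60+) = 780 + 1454 = 2234; working-age = 4522; ratio = 2234/4522 × 100 = 49.4

49.4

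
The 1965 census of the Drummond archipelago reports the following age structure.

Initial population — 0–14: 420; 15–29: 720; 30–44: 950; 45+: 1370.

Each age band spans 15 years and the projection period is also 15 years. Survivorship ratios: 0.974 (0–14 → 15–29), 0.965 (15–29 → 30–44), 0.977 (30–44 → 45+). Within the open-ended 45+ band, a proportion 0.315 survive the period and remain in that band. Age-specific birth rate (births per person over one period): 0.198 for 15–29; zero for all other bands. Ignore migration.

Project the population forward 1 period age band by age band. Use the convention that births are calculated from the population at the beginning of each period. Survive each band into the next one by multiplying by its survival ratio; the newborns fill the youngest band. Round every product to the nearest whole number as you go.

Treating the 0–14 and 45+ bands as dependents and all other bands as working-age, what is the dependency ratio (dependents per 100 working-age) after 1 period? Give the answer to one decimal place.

Call the groups 1 to 4, youngest first.
After projecting period 1:
Births: 720 × 0.198 = 143
Group 2: 420 × 0.974 = 409
Group 3: 720 × 0.965 = 695
Group 4: 950 × 0.977 + 1370 × 0.315 = 928 + 432 = 1360
Population now: 0–14=143, 15–29=409, 30–44=695, 45+=1360
Dependents (band 0–14 + band 45+) = 143 + 1360 = 1503; working-age = 1104; ratio = 1503/1104 × 100 = 136.1

136.1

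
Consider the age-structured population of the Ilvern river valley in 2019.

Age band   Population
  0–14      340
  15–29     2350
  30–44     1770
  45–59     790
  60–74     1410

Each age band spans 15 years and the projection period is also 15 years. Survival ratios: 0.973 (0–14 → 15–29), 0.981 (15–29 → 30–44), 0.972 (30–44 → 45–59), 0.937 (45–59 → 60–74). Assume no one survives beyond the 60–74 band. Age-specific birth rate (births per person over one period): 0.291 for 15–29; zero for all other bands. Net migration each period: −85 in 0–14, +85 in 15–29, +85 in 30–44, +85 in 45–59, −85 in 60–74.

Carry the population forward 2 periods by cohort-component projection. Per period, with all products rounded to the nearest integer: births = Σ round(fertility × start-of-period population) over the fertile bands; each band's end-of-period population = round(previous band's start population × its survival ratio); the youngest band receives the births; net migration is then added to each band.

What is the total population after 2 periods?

5211

Call the bands 1 to 5, youngest first.
Period 1.
Births: 2350 × 0.291 = 684
Band 2: 340 × 0.973 = 331
Band 3: 2350 × 0.981 = 2305
Band 4: 1770 × 0.972 = 1720
Band 5: 790 × 0.937 = 740
Net migration: Band 1 − 85 → 599; Band 2 + 85 → 416; Band 3 + 85 → 2390; Band 4 + 85 → 1805; Band 5 − 85 → 655
Population now: 0–14=599, 15–29=416, 30–44=2390, 45–59=1805, 60–74=655
Period 2.
Births: 416 × 0.291 = 121
Band 2: 599 × 0.973 = 583
Band 3: 416 × 0.981 = 408
Band 4: 2390 × 0.972 = 2323
Band 5: 1805 × 0.937 = 1691
Net migration: Band 1 − 85 → 36; Band 2 + 85 → 668; Band 3 + 85 → 493; Band 4 + 85 → 2408; Band 5 − 85 → 1606
Population now: 0–14=36, 15–29=668, 30–44=493, 45–59=2408, 60–74=1606
Total after period 2: 36 + 668 + 493 + 2408 + 1606 = 5211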